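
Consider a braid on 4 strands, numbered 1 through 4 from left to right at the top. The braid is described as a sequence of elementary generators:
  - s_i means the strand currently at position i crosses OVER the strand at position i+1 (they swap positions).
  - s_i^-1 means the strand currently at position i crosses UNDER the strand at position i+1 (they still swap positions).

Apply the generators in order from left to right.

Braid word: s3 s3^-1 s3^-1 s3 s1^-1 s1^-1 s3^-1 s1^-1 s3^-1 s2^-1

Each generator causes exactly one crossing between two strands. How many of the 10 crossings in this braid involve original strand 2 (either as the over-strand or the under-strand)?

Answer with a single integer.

Answer: 3

Derivation:
Gen 1: crossing 3x4. Involves strand 2? no. Count so far: 0
Gen 2: crossing 4x3. Involves strand 2? no. Count so far: 0
Gen 3: crossing 3x4. Involves strand 2? no. Count so far: 0
Gen 4: crossing 4x3. Involves strand 2? no. Count so far: 0
Gen 5: crossing 1x2. Involves strand 2? yes. Count so far: 1
Gen 6: crossing 2x1. Involves strand 2? yes. Count so far: 2
Gen 7: crossing 3x4. Involves strand 2? no. Count so far: 2
Gen 8: crossing 1x2. Involves strand 2? yes. Count so far: 3
Gen 9: crossing 4x3. Involves strand 2? no. Count so far: 3
Gen 10: crossing 1x3. Involves strand 2? no. Count so far: 3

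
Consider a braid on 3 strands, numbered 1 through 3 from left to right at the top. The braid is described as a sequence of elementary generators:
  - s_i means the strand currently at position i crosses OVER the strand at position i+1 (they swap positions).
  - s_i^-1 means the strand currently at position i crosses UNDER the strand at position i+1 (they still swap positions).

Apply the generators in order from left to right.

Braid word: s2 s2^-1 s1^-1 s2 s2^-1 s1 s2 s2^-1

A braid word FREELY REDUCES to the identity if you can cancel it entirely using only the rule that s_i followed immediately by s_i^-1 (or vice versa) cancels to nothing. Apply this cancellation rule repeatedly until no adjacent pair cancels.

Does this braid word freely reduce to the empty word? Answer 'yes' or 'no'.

Answer: yes

Derivation:
Gen 1 (s2): push. Stack: [s2]
Gen 2 (s2^-1): cancels prior s2. Stack: []
Gen 3 (s1^-1): push. Stack: [s1^-1]
Gen 4 (s2): push. Stack: [s1^-1 s2]
Gen 5 (s2^-1): cancels prior s2. Stack: [s1^-1]
Gen 6 (s1): cancels prior s1^-1. Stack: []
Gen 7 (s2): push. Stack: [s2]
Gen 8 (s2^-1): cancels prior s2. Stack: []
Reduced word: (empty)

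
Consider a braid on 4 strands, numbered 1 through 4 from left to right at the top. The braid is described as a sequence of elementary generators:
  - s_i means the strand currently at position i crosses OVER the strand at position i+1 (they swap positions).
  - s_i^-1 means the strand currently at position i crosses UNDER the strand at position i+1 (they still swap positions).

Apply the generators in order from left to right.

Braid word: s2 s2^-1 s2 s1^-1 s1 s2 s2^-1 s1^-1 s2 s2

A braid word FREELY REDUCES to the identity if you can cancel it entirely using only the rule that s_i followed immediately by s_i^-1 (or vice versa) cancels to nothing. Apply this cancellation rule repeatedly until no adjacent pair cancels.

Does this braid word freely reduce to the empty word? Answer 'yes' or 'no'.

Gen 1 (s2): push. Stack: [s2]
Gen 2 (s2^-1): cancels prior s2. Stack: []
Gen 3 (s2): push. Stack: [s2]
Gen 4 (s1^-1): push. Stack: [s2 s1^-1]
Gen 5 (s1): cancels prior s1^-1. Stack: [s2]
Gen 6 (s2): push. Stack: [s2 s2]
Gen 7 (s2^-1): cancels prior s2. Stack: [s2]
Gen 8 (s1^-1): push. Stack: [s2 s1^-1]
Gen 9 (s2): push. Stack: [s2 s1^-1 s2]
Gen 10 (s2): push. Stack: [s2 s1^-1 s2 s2]
Reduced word: s2 s1^-1 s2 s2

Answer: no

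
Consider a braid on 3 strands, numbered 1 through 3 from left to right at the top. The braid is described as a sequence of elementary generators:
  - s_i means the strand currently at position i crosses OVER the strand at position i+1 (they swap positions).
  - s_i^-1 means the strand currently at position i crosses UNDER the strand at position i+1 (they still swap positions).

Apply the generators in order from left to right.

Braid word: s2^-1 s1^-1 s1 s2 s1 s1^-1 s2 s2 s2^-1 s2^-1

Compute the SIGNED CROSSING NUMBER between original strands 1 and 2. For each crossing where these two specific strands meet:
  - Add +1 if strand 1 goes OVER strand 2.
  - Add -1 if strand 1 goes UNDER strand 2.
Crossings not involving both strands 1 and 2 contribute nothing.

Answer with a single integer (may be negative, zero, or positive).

Gen 1: crossing 2x3. Both 1&2? no. Sum: 0
Gen 2: crossing 1x3. Both 1&2? no. Sum: 0
Gen 3: crossing 3x1. Both 1&2? no. Sum: 0
Gen 4: crossing 3x2. Both 1&2? no. Sum: 0
Gen 5: 1 over 2. Both 1&2? yes. Contrib: +1. Sum: 1
Gen 6: 2 under 1. Both 1&2? yes. Contrib: +1. Sum: 2
Gen 7: crossing 2x3. Both 1&2? no. Sum: 2
Gen 8: crossing 3x2. Both 1&2? no. Sum: 2
Gen 9: crossing 2x3. Both 1&2? no. Sum: 2
Gen 10: crossing 3x2. Both 1&2? no. Sum: 2

Answer: 2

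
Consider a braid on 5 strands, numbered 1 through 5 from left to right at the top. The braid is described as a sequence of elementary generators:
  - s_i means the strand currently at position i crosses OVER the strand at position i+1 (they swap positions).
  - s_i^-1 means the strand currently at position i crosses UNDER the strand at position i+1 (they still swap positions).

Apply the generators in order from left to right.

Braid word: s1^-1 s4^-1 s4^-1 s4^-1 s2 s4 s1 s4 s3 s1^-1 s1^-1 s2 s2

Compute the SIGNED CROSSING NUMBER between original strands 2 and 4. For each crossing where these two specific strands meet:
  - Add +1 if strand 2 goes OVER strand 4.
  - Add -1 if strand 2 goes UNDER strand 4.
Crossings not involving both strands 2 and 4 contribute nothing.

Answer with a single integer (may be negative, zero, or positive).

Answer: 0

Derivation:
Gen 1: crossing 1x2. Both 2&4? no. Sum: 0
Gen 2: crossing 4x5. Both 2&4? no. Sum: 0
Gen 3: crossing 5x4. Both 2&4? no. Sum: 0
Gen 4: crossing 4x5. Both 2&4? no. Sum: 0
Gen 5: crossing 1x3. Both 2&4? no. Sum: 0
Gen 6: crossing 5x4. Both 2&4? no. Sum: 0
Gen 7: crossing 2x3. Both 2&4? no. Sum: 0
Gen 8: crossing 4x5. Both 2&4? no. Sum: 0
Gen 9: crossing 1x5. Both 2&4? no. Sum: 0
Gen 10: crossing 3x2. Both 2&4? no. Sum: 0
Gen 11: crossing 2x3. Both 2&4? no. Sum: 0
Gen 12: crossing 2x5. Both 2&4? no. Sum: 0
Gen 13: crossing 5x2. Both 2&4? no. Sum: 0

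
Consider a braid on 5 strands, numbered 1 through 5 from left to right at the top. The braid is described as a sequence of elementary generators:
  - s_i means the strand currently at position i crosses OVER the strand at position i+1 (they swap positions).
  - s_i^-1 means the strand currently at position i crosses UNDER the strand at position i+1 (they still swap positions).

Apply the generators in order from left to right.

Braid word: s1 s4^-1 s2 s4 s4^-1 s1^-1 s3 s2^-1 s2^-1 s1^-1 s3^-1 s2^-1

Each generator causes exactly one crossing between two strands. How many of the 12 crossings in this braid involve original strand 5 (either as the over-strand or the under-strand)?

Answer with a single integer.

Gen 1: crossing 1x2. Involves strand 5? no. Count so far: 0
Gen 2: crossing 4x5. Involves strand 5? yes. Count so far: 1
Gen 3: crossing 1x3. Involves strand 5? no. Count so far: 1
Gen 4: crossing 5x4. Involves strand 5? yes. Count so far: 2
Gen 5: crossing 4x5. Involves strand 5? yes. Count so far: 3
Gen 6: crossing 2x3. Involves strand 5? no. Count so far: 3
Gen 7: crossing 1x5. Involves strand 5? yes. Count so far: 4
Gen 8: crossing 2x5. Involves strand 5? yes. Count so far: 5
Gen 9: crossing 5x2. Involves strand 5? yes. Count so far: 6
Gen 10: crossing 3x2. Involves strand 5? no. Count so far: 6
Gen 11: crossing 5x1. Involves strand 5? yes. Count so far: 7
Gen 12: crossing 3x1. Involves strand 5? no. Count so far: 7

Answer: 7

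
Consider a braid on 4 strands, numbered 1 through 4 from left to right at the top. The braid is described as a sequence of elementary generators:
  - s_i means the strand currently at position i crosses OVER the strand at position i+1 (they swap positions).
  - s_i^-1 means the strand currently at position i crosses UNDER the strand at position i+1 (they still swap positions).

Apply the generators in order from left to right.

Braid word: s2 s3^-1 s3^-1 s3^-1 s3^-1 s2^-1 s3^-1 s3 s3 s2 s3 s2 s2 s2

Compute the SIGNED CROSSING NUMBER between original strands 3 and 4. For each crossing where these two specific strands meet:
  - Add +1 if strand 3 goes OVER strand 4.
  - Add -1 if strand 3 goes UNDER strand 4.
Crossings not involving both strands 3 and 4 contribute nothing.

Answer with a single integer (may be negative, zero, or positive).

Gen 1: crossing 2x3. Both 3&4? no. Sum: 0
Gen 2: crossing 2x4. Both 3&4? no. Sum: 0
Gen 3: crossing 4x2. Both 3&4? no. Sum: 0
Gen 4: crossing 2x4. Both 3&4? no. Sum: 0
Gen 5: crossing 4x2. Both 3&4? no. Sum: 0
Gen 6: crossing 3x2. Both 3&4? no. Sum: 0
Gen 7: 3 under 4. Both 3&4? yes. Contrib: -1. Sum: -1
Gen 8: 4 over 3. Both 3&4? yes. Contrib: -1. Sum: -2
Gen 9: 3 over 4. Both 3&4? yes. Contrib: +1. Sum: -1
Gen 10: crossing 2x4. Both 3&4? no. Sum: -1
Gen 11: crossing 2x3. Both 3&4? no. Sum: -1
Gen 12: 4 over 3. Both 3&4? yes. Contrib: -1. Sum: -2
Gen 13: 3 over 4. Both 3&4? yes. Contrib: +1. Sum: -1
Gen 14: 4 over 3. Both 3&4? yes. Contrib: -1. Sum: -2

Answer: -2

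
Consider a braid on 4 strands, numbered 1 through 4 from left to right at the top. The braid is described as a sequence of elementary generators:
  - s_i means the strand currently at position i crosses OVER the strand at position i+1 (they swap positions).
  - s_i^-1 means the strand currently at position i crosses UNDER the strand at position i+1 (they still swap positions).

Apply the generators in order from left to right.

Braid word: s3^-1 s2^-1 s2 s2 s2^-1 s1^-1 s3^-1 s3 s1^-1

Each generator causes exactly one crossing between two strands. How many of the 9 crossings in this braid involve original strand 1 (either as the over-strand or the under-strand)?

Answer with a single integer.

Answer: 2

Derivation:
Gen 1: crossing 3x4. Involves strand 1? no. Count so far: 0
Gen 2: crossing 2x4. Involves strand 1? no. Count so far: 0
Gen 3: crossing 4x2. Involves strand 1? no. Count so far: 0
Gen 4: crossing 2x4. Involves strand 1? no. Count so far: 0
Gen 5: crossing 4x2. Involves strand 1? no. Count so far: 0
Gen 6: crossing 1x2. Involves strand 1? yes. Count so far: 1
Gen 7: crossing 4x3. Involves strand 1? no. Count so far: 1
Gen 8: crossing 3x4. Involves strand 1? no. Count so far: 1
Gen 9: crossing 2x1. Involves strand 1? yes. Count so far: 2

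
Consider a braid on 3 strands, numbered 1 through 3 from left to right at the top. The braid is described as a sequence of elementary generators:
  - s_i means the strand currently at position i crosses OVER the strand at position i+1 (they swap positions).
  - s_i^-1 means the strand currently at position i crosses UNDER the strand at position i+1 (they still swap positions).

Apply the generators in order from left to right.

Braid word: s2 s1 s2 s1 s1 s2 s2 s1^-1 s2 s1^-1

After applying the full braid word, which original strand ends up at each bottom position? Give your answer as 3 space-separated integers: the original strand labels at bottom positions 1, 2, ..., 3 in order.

Gen 1 (s2): strand 2 crosses over strand 3. Perm now: [1 3 2]
Gen 2 (s1): strand 1 crosses over strand 3. Perm now: [3 1 2]
Gen 3 (s2): strand 1 crosses over strand 2. Perm now: [3 2 1]
Gen 4 (s1): strand 3 crosses over strand 2. Perm now: [2 3 1]
Gen 5 (s1): strand 2 crosses over strand 3. Perm now: [3 2 1]
Gen 6 (s2): strand 2 crosses over strand 1. Perm now: [3 1 2]
Gen 7 (s2): strand 1 crosses over strand 2. Perm now: [3 2 1]
Gen 8 (s1^-1): strand 3 crosses under strand 2. Perm now: [2 3 1]
Gen 9 (s2): strand 3 crosses over strand 1. Perm now: [2 1 3]
Gen 10 (s1^-1): strand 2 crosses under strand 1. Perm now: [1 2 3]

Answer: 1 2 3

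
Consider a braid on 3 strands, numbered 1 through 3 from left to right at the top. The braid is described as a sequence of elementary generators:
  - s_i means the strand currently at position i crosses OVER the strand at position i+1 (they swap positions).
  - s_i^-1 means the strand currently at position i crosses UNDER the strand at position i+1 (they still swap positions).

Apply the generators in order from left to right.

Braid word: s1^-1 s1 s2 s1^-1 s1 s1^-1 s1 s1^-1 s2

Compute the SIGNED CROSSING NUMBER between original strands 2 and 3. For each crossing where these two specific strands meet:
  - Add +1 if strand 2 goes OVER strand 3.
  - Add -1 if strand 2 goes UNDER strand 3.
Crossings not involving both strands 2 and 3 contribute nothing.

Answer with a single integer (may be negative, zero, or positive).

Gen 1: crossing 1x2. Both 2&3? no. Sum: 0
Gen 2: crossing 2x1. Both 2&3? no. Sum: 0
Gen 3: 2 over 3. Both 2&3? yes. Contrib: +1. Sum: 1
Gen 4: crossing 1x3. Both 2&3? no. Sum: 1
Gen 5: crossing 3x1. Both 2&3? no. Sum: 1
Gen 6: crossing 1x3. Both 2&3? no. Sum: 1
Gen 7: crossing 3x1. Both 2&3? no. Sum: 1
Gen 8: crossing 1x3. Both 2&3? no. Sum: 1
Gen 9: crossing 1x2. Both 2&3? no. Sum: 1

Answer: 1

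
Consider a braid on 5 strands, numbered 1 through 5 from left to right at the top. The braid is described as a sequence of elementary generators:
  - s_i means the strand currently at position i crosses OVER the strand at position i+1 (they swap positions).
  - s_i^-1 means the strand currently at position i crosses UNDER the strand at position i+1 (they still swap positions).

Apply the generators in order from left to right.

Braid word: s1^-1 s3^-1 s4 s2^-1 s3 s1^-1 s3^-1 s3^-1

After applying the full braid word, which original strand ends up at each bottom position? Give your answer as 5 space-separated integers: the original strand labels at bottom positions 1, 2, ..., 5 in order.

Answer: 4 2 5 1 3

Derivation:
Gen 1 (s1^-1): strand 1 crosses under strand 2. Perm now: [2 1 3 4 5]
Gen 2 (s3^-1): strand 3 crosses under strand 4. Perm now: [2 1 4 3 5]
Gen 3 (s4): strand 3 crosses over strand 5. Perm now: [2 1 4 5 3]
Gen 4 (s2^-1): strand 1 crosses under strand 4. Perm now: [2 4 1 5 3]
Gen 5 (s3): strand 1 crosses over strand 5. Perm now: [2 4 5 1 3]
Gen 6 (s1^-1): strand 2 crosses under strand 4. Perm now: [4 2 5 1 3]
Gen 7 (s3^-1): strand 5 crosses under strand 1. Perm now: [4 2 1 5 3]
Gen 8 (s3^-1): strand 1 crosses under strand 5. Perm now: [4 2 5 1 3]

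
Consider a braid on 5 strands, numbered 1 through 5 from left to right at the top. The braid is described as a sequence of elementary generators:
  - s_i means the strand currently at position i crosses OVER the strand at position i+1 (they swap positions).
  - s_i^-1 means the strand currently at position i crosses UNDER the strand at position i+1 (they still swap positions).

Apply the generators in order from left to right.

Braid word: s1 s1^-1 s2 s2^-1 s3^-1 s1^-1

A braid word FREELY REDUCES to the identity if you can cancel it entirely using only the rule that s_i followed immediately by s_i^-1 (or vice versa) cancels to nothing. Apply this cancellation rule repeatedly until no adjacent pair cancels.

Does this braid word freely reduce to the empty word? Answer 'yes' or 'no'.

Gen 1 (s1): push. Stack: [s1]
Gen 2 (s1^-1): cancels prior s1. Stack: []
Gen 3 (s2): push. Stack: [s2]
Gen 4 (s2^-1): cancels prior s2. Stack: []
Gen 5 (s3^-1): push. Stack: [s3^-1]
Gen 6 (s1^-1): push. Stack: [s3^-1 s1^-1]
Reduced word: s3^-1 s1^-1

Answer: no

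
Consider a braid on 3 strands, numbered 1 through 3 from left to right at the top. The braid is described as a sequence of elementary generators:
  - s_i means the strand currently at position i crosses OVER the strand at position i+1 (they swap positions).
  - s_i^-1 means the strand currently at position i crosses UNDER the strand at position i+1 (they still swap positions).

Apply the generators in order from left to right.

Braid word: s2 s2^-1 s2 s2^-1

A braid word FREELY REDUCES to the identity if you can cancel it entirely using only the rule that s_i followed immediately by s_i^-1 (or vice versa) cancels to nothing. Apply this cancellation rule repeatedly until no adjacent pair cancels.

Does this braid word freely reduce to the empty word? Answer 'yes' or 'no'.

Answer: yes

Derivation:
Gen 1 (s2): push. Stack: [s2]
Gen 2 (s2^-1): cancels prior s2. Stack: []
Gen 3 (s2): push. Stack: [s2]
Gen 4 (s2^-1): cancels prior s2. Stack: []
Reduced word: (empty)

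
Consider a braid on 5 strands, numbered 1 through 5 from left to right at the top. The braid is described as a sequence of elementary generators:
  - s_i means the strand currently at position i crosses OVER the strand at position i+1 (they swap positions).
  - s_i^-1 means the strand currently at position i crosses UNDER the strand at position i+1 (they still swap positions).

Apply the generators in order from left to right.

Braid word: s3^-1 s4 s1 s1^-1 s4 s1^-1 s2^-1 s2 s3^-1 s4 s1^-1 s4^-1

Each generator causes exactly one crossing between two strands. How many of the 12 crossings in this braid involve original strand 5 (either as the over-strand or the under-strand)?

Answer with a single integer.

Answer: 4

Derivation:
Gen 1: crossing 3x4. Involves strand 5? no. Count so far: 0
Gen 2: crossing 3x5. Involves strand 5? yes. Count so far: 1
Gen 3: crossing 1x2. Involves strand 5? no. Count so far: 1
Gen 4: crossing 2x1. Involves strand 5? no. Count so far: 1
Gen 5: crossing 5x3. Involves strand 5? yes. Count so far: 2
Gen 6: crossing 1x2. Involves strand 5? no. Count so far: 2
Gen 7: crossing 1x4. Involves strand 5? no. Count so far: 2
Gen 8: crossing 4x1. Involves strand 5? no. Count so far: 2
Gen 9: crossing 4x3. Involves strand 5? no. Count so far: 2
Gen 10: crossing 4x5. Involves strand 5? yes. Count so far: 3
Gen 11: crossing 2x1. Involves strand 5? no. Count so far: 3
Gen 12: crossing 5x4. Involves strand 5? yes. Count so far: 4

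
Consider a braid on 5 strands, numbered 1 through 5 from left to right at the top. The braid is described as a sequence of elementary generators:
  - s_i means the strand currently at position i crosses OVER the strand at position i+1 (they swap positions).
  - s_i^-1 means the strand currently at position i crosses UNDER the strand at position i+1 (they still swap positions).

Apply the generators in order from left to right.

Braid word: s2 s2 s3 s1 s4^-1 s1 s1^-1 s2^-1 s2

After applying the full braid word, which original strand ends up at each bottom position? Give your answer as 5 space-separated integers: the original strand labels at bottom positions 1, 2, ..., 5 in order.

Answer: 2 1 4 5 3

Derivation:
Gen 1 (s2): strand 2 crosses over strand 3. Perm now: [1 3 2 4 5]
Gen 2 (s2): strand 3 crosses over strand 2. Perm now: [1 2 3 4 5]
Gen 3 (s3): strand 3 crosses over strand 4. Perm now: [1 2 4 3 5]
Gen 4 (s1): strand 1 crosses over strand 2. Perm now: [2 1 4 3 5]
Gen 5 (s4^-1): strand 3 crosses under strand 5. Perm now: [2 1 4 5 3]
Gen 6 (s1): strand 2 crosses over strand 1. Perm now: [1 2 4 5 3]
Gen 7 (s1^-1): strand 1 crosses under strand 2. Perm now: [2 1 4 5 3]
Gen 8 (s2^-1): strand 1 crosses under strand 4. Perm now: [2 4 1 5 3]
Gen 9 (s2): strand 4 crosses over strand 1. Perm now: [2 1 4 5 3]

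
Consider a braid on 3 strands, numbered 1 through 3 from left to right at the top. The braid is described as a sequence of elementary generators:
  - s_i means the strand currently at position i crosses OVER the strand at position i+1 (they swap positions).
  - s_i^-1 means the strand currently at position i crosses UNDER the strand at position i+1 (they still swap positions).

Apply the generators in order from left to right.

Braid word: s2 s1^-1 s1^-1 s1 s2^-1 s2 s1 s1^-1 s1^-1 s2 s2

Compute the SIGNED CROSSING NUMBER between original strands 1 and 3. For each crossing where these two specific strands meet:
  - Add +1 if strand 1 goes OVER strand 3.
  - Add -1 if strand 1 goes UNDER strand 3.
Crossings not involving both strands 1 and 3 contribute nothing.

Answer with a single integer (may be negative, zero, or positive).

Gen 1: crossing 2x3. Both 1&3? no. Sum: 0
Gen 2: 1 under 3. Both 1&3? yes. Contrib: -1. Sum: -1
Gen 3: 3 under 1. Both 1&3? yes. Contrib: +1. Sum: 0
Gen 4: 1 over 3. Both 1&3? yes. Contrib: +1. Sum: 1
Gen 5: crossing 1x2. Both 1&3? no. Sum: 1
Gen 6: crossing 2x1. Both 1&3? no. Sum: 1
Gen 7: 3 over 1. Both 1&3? yes. Contrib: -1. Sum: 0
Gen 8: 1 under 3. Both 1&3? yes. Contrib: -1. Sum: -1
Gen 9: 3 under 1. Both 1&3? yes. Contrib: +1. Sum: 0
Gen 10: crossing 3x2. Both 1&3? no. Sum: 0
Gen 11: crossing 2x3. Both 1&3? no. Sum: 0

Answer: 0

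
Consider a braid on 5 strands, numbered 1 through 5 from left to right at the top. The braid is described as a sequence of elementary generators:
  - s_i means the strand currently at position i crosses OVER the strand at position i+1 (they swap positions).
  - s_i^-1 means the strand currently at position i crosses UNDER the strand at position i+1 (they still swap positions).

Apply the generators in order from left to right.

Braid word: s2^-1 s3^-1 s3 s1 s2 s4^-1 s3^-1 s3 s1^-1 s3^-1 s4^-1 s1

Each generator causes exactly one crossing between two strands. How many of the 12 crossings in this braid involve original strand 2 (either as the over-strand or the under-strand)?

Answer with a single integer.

Answer: 6

Derivation:
Gen 1: crossing 2x3. Involves strand 2? yes. Count so far: 1
Gen 2: crossing 2x4. Involves strand 2? yes. Count so far: 2
Gen 3: crossing 4x2. Involves strand 2? yes. Count so far: 3
Gen 4: crossing 1x3. Involves strand 2? no. Count so far: 3
Gen 5: crossing 1x2. Involves strand 2? yes. Count so far: 4
Gen 6: crossing 4x5. Involves strand 2? no. Count so far: 4
Gen 7: crossing 1x5. Involves strand 2? no. Count so far: 4
Gen 8: crossing 5x1. Involves strand 2? no. Count so far: 4
Gen 9: crossing 3x2. Involves strand 2? yes. Count so far: 5
Gen 10: crossing 1x5. Involves strand 2? no. Count so far: 5
Gen 11: crossing 1x4. Involves strand 2? no. Count so far: 5
Gen 12: crossing 2x3. Involves strand 2? yes. Count so far: 6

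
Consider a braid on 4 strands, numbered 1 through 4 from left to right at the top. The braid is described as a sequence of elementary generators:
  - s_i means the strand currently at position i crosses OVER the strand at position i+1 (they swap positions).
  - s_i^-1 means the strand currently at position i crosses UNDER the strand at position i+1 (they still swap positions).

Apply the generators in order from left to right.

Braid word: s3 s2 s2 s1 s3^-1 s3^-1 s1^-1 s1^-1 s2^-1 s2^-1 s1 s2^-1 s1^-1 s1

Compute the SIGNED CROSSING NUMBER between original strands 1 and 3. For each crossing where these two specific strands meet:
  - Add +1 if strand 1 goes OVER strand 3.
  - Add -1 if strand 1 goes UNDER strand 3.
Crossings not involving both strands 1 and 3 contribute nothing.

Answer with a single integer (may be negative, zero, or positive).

Gen 1: crossing 3x4. Both 1&3? no. Sum: 0
Gen 2: crossing 2x4. Both 1&3? no. Sum: 0
Gen 3: crossing 4x2. Both 1&3? no. Sum: 0
Gen 4: crossing 1x2. Both 1&3? no. Sum: 0
Gen 5: crossing 4x3. Both 1&3? no. Sum: 0
Gen 6: crossing 3x4. Both 1&3? no. Sum: 0
Gen 7: crossing 2x1. Both 1&3? no. Sum: 0
Gen 8: crossing 1x2. Both 1&3? no. Sum: 0
Gen 9: crossing 1x4. Both 1&3? no. Sum: 0
Gen 10: crossing 4x1. Both 1&3? no. Sum: 0
Gen 11: crossing 2x1. Both 1&3? no. Sum: 0
Gen 12: crossing 2x4. Both 1&3? no. Sum: 0
Gen 13: crossing 1x4. Both 1&3? no. Sum: 0
Gen 14: crossing 4x1. Both 1&3? no. Sum: 0

Answer: 0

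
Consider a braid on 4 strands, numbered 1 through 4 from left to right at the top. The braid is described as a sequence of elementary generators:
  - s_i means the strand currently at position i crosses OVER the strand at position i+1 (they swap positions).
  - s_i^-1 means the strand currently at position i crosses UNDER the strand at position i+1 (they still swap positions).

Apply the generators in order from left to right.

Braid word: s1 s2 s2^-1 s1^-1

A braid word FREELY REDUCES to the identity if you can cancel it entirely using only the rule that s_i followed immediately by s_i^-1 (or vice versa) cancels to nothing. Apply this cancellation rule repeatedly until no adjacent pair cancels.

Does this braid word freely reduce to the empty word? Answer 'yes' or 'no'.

Answer: yes

Derivation:
Gen 1 (s1): push. Stack: [s1]
Gen 2 (s2): push. Stack: [s1 s2]
Gen 3 (s2^-1): cancels prior s2. Stack: [s1]
Gen 4 (s1^-1): cancels prior s1. Stack: []
Reduced word: (empty)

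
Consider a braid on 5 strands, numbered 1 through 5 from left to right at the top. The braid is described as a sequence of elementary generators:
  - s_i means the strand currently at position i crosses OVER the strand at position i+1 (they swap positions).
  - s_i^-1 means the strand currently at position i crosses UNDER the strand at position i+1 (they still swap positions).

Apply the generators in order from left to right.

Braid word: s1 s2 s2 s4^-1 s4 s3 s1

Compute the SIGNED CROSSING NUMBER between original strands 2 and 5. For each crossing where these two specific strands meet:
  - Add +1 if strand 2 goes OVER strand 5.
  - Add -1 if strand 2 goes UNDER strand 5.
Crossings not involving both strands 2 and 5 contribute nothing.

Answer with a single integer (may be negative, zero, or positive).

Answer: 0

Derivation:
Gen 1: crossing 1x2. Both 2&5? no. Sum: 0
Gen 2: crossing 1x3. Both 2&5? no. Sum: 0
Gen 3: crossing 3x1. Both 2&5? no. Sum: 0
Gen 4: crossing 4x5. Both 2&5? no. Sum: 0
Gen 5: crossing 5x4. Both 2&5? no. Sum: 0
Gen 6: crossing 3x4. Both 2&5? no. Sum: 0
Gen 7: crossing 2x1. Both 2&5? no. Sum: 0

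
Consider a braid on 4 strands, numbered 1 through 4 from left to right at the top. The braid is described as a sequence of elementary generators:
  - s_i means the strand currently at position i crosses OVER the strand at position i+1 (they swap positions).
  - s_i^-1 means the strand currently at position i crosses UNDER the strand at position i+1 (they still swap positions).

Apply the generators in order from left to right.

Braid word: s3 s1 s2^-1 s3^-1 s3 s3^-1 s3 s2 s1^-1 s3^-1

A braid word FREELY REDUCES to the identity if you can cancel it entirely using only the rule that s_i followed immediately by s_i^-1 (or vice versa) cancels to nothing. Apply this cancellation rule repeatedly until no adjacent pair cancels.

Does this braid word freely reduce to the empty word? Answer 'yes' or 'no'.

Gen 1 (s3): push. Stack: [s3]
Gen 2 (s1): push. Stack: [s3 s1]
Gen 3 (s2^-1): push. Stack: [s3 s1 s2^-1]
Gen 4 (s3^-1): push. Stack: [s3 s1 s2^-1 s3^-1]
Gen 5 (s3): cancels prior s3^-1. Stack: [s3 s1 s2^-1]
Gen 6 (s3^-1): push. Stack: [s3 s1 s2^-1 s3^-1]
Gen 7 (s3): cancels prior s3^-1. Stack: [s3 s1 s2^-1]
Gen 8 (s2): cancels prior s2^-1. Stack: [s3 s1]
Gen 9 (s1^-1): cancels prior s1. Stack: [s3]
Gen 10 (s3^-1): cancels prior s3. Stack: []
Reduced word: (empty)

Answer: yes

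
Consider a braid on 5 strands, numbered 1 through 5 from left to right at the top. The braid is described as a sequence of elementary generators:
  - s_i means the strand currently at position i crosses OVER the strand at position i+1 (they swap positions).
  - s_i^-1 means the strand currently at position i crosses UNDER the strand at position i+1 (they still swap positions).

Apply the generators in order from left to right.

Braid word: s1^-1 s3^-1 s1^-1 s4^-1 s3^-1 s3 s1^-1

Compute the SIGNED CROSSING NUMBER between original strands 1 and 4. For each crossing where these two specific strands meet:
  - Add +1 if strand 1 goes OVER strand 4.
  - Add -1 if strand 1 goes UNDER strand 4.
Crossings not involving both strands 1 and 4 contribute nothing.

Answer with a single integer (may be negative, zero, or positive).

Gen 1: crossing 1x2. Both 1&4? no. Sum: 0
Gen 2: crossing 3x4. Both 1&4? no. Sum: 0
Gen 3: crossing 2x1. Both 1&4? no. Sum: 0
Gen 4: crossing 3x5. Both 1&4? no. Sum: 0
Gen 5: crossing 4x5. Both 1&4? no. Sum: 0
Gen 6: crossing 5x4. Both 1&4? no. Sum: 0
Gen 7: crossing 1x2. Both 1&4? no. Sum: 0

Answer: 0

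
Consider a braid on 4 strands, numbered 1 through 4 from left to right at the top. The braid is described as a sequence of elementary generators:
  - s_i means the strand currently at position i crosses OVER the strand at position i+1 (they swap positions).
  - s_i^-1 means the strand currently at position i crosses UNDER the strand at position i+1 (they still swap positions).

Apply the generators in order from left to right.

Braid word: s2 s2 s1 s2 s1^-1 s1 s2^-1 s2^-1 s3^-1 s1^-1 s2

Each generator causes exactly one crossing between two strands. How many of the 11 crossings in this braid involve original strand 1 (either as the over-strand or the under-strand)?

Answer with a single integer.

Gen 1: crossing 2x3. Involves strand 1? no. Count so far: 0
Gen 2: crossing 3x2. Involves strand 1? no. Count so far: 0
Gen 3: crossing 1x2. Involves strand 1? yes. Count so far: 1
Gen 4: crossing 1x3. Involves strand 1? yes. Count so far: 2
Gen 5: crossing 2x3. Involves strand 1? no. Count so far: 2
Gen 6: crossing 3x2. Involves strand 1? no. Count so far: 2
Gen 7: crossing 3x1. Involves strand 1? yes. Count so far: 3
Gen 8: crossing 1x3. Involves strand 1? yes. Count so far: 4
Gen 9: crossing 1x4. Involves strand 1? yes. Count so far: 5
Gen 10: crossing 2x3. Involves strand 1? no. Count so far: 5
Gen 11: crossing 2x4. Involves strand 1? no. Count so far: 5

Answer: 5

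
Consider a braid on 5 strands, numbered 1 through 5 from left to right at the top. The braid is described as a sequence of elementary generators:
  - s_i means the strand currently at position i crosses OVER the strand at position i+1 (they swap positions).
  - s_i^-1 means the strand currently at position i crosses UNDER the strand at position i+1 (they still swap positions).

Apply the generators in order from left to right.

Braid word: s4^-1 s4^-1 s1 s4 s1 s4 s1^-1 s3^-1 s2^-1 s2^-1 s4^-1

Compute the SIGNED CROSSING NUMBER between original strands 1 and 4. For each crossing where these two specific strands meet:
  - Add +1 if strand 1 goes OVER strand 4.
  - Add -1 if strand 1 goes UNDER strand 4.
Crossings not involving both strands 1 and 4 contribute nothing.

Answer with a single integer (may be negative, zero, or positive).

Gen 1: crossing 4x5. Both 1&4? no. Sum: 0
Gen 2: crossing 5x4. Both 1&4? no. Sum: 0
Gen 3: crossing 1x2. Both 1&4? no. Sum: 0
Gen 4: crossing 4x5. Both 1&4? no. Sum: 0
Gen 5: crossing 2x1. Both 1&4? no. Sum: 0
Gen 6: crossing 5x4. Both 1&4? no. Sum: 0
Gen 7: crossing 1x2. Both 1&4? no. Sum: 0
Gen 8: crossing 3x4. Both 1&4? no. Sum: 0
Gen 9: 1 under 4. Both 1&4? yes. Contrib: -1. Sum: -1
Gen 10: 4 under 1. Both 1&4? yes. Contrib: +1. Sum: 0
Gen 11: crossing 3x5. Both 1&4? no. Sum: 0

Answer: 0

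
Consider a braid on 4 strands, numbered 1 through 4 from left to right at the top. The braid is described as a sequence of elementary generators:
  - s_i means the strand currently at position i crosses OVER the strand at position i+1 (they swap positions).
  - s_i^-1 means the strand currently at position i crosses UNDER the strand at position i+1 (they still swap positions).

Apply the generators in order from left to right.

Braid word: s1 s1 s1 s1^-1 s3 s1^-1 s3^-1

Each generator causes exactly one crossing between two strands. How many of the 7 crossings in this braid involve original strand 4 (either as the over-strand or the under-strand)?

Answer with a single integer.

Answer: 2

Derivation:
Gen 1: crossing 1x2. Involves strand 4? no. Count so far: 0
Gen 2: crossing 2x1. Involves strand 4? no. Count so far: 0
Gen 3: crossing 1x2. Involves strand 4? no. Count so far: 0
Gen 4: crossing 2x1. Involves strand 4? no. Count so far: 0
Gen 5: crossing 3x4. Involves strand 4? yes. Count so far: 1
Gen 6: crossing 1x2. Involves strand 4? no. Count so far: 1
Gen 7: crossing 4x3. Involves strand 4? yes. Count so far: 2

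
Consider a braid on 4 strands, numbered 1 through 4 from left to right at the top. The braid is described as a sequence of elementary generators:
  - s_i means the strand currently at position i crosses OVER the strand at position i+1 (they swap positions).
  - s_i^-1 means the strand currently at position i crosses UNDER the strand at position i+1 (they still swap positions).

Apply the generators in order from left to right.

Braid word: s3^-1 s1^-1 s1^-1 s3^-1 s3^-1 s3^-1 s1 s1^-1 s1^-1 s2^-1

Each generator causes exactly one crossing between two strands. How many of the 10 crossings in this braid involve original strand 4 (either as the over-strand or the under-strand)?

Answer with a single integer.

Answer: 4

Derivation:
Gen 1: crossing 3x4. Involves strand 4? yes. Count so far: 1
Gen 2: crossing 1x2. Involves strand 4? no. Count so far: 1
Gen 3: crossing 2x1. Involves strand 4? no. Count so far: 1
Gen 4: crossing 4x3. Involves strand 4? yes. Count so far: 2
Gen 5: crossing 3x4. Involves strand 4? yes. Count so far: 3
Gen 6: crossing 4x3. Involves strand 4? yes. Count so far: 4
Gen 7: crossing 1x2. Involves strand 4? no. Count so far: 4
Gen 8: crossing 2x1. Involves strand 4? no. Count so far: 4
Gen 9: crossing 1x2. Involves strand 4? no. Count so far: 4
Gen 10: crossing 1x3. Involves strand 4? no. Count so far: 4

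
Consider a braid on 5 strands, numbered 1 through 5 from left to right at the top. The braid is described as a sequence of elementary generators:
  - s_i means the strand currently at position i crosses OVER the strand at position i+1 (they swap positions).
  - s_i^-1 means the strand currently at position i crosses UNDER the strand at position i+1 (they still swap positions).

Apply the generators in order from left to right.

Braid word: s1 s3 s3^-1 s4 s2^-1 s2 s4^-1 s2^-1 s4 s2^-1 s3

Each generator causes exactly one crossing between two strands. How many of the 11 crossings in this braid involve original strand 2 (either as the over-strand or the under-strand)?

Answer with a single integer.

Answer: 1

Derivation:
Gen 1: crossing 1x2. Involves strand 2? yes. Count so far: 1
Gen 2: crossing 3x4. Involves strand 2? no. Count so far: 1
Gen 3: crossing 4x3. Involves strand 2? no. Count so far: 1
Gen 4: crossing 4x5. Involves strand 2? no. Count so far: 1
Gen 5: crossing 1x3. Involves strand 2? no. Count so far: 1
Gen 6: crossing 3x1. Involves strand 2? no. Count so far: 1
Gen 7: crossing 5x4. Involves strand 2? no. Count so far: 1
Gen 8: crossing 1x3. Involves strand 2? no. Count so far: 1
Gen 9: crossing 4x5. Involves strand 2? no. Count so far: 1
Gen 10: crossing 3x1. Involves strand 2? no. Count so far: 1
Gen 11: crossing 3x5. Involves strand 2? no. Count so far: 1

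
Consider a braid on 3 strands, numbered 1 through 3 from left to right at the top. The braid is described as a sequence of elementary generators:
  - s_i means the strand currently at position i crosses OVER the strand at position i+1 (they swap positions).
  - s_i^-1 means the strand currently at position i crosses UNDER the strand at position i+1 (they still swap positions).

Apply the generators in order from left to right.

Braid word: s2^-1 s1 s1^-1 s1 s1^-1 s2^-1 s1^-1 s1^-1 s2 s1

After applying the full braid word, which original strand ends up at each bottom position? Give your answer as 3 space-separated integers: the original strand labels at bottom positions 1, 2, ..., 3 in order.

Answer: 3 1 2

Derivation:
Gen 1 (s2^-1): strand 2 crosses under strand 3. Perm now: [1 3 2]
Gen 2 (s1): strand 1 crosses over strand 3. Perm now: [3 1 2]
Gen 3 (s1^-1): strand 3 crosses under strand 1. Perm now: [1 3 2]
Gen 4 (s1): strand 1 crosses over strand 3. Perm now: [3 1 2]
Gen 5 (s1^-1): strand 3 crosses under strand 1. Perm now: [1 3 2]
Gen 6 (s2^-1): strand 3 crosses under strand 2. Perm now: [1 2 3]
Gen 7 (s1^-1): strand 1 crosses under strand 2. Perm now: [2 1 3]
Gen 8 (s1^-1): strand 2 crosses under strand 1. Perm now: [1 2 3]
Gen 9 (s2): strand 2 crosses over strand 3. Perm now: [1 3 2]
Gen 10 (s1): strand 1 crosses over strand 3. Perm now: [3 1 2]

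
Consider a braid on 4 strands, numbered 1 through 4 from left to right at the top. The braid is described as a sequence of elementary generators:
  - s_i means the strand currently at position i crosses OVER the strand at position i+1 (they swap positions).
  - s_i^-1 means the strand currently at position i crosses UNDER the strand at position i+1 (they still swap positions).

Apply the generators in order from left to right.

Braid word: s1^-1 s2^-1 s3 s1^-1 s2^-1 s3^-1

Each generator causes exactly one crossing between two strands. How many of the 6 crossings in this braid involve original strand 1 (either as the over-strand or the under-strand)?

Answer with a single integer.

Gen 1: crossing 1x2. Involves strand 1? yes. Count so far: 1
Gen 2: crossing 1x3. Involves strand 1? yes. Count so far: 2
Gen 3: crossing 1x4. Involves strand 1? yes. Count so far: 3
Gen 4: crossing 2x3. Involves strand 1? no. Count so far: 3
Gen 5: crossing 2x4. Involves strand 1? no. Count so far: 3
Gen 6: crossing 2x1. Involves strand 1? yes. Count so far: 4

Answer: 4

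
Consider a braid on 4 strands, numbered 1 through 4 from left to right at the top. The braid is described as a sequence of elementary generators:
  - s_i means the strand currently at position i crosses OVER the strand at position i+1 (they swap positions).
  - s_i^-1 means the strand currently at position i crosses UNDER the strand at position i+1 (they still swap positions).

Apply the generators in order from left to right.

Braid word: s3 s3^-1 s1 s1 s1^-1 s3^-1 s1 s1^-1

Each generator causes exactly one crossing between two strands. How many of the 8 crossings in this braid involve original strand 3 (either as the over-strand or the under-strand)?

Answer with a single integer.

Gen 1: crossing 3x4. Involves strand 3? yes. Count so far: 1
Gen 2: crossing 4x3. Involves strand 3? yes. Count so far: 2
Gen 3: crossing 1x2. Involves strand 3? no. Count so far: 2
Gen 4: crossing 2x1. Involves strand 3? no. Count so far: 2
Gen 5: crossing 1x2. Involves strand 3? no. Count so far: 2
Gen 6: crossing 3x4. Involves strand 3? yes. Count so far: 3
Gen 7: crossing 2x1. Involves strand 3? no. Count so far: 3
Gen 8: crossing 1x2. Involves strand 3? no. Count so far: 3

Answer: 3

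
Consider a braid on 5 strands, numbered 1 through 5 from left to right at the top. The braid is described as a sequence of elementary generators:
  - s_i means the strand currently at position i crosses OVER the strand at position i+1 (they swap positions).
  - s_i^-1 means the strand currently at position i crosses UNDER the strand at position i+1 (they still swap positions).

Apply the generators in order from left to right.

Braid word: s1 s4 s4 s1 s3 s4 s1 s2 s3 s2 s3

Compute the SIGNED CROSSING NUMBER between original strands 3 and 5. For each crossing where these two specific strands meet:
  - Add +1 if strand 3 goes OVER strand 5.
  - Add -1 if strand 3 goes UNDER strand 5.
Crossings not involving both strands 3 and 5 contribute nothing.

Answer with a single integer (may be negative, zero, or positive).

Gen 1: crossing 1x2. Both 3&5? no. Sum: 0
Gen 2: crossing 4x5. Both 3&5? no. Sum: 0
Gen 3: crossing 5x4. Both 3&5? no. Sum: 0
Gen 4: crossing 2x1. Both 3&5? no. Sum: 0
Gen 5: crossing 3x4. Both 3&5? no. Sum: 0
Gen 6: 3 over 5. Both 3&5? yes. Contrib: +1. Sum: 1
Gen 7: crossing 1x2. Both 3&5? no. Sum: 1
Gen 8: crossing 1x4. Both 3&5? no. Sum: 1
Gen 9: crossing 1x5. Both 3&5? no. Sum: 1
Gen 10: crossing 4x5. Both 3&5? no. Sum: 1
Gen 11: crossing 4x1. Both 3&5? no. Sum: 1

Answer: 1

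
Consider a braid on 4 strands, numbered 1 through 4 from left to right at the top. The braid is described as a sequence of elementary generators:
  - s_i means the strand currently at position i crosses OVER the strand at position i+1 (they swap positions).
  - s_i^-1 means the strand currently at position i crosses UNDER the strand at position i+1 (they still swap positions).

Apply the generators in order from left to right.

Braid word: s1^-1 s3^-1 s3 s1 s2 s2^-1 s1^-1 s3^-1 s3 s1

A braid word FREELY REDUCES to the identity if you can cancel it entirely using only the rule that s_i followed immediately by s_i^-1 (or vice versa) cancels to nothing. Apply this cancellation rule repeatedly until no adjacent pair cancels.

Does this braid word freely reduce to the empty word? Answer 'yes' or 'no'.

Answer: yes

Derivation:
Gen 1 (s1^-1): push. Stack: [s1^-1]
Gen 2 (s3^-1): push. Stack: [s1^-1 s3^-1]
Gen 3 (s3): cancels prior s3^-1. Stack: [s1^-1]
Gen 4 (s1): cancels prior s1^-1. Stack: []
Gen 5 (s2): push. Stack: [s2]
Gen 6 (s2^-1): cancels prior s2. Stack: []
Gen 7 (s1^-1): push. Stack: [s1^-1]
Gen 8 (s3^-1): push. Stack: [s1^-1 s3^-1]
Gen 9 (s3): cancels prior s3^-1. Stack: [s1^-1]
Gen 10 (s1): cancels prior s1^-1. Stack: []
Reduced word: (empty)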